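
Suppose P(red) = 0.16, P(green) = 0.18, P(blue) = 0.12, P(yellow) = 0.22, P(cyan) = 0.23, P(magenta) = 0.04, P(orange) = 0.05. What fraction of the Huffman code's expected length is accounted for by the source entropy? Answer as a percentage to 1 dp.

98.7%

Entropy H = −Σ p log₂ p ≈ 2.6055 bits.
Huffman merges: 1/25+1/20→9/100; 9/100+3/25→21/100; 4/25+9/50→17/50; 21/100+11/50→43/100; 23/100+17/50→57/100; 43/100+57/100→1. L = 66/25 ≈ 2.6400.
Efficiency = H/L = 2.6055/2.6400 = 98.7%.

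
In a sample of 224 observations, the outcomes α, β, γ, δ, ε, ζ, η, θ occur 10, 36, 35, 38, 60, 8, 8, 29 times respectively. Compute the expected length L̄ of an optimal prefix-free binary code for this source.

Probabilities are the counts divided by 224.
Repeatedly combine the two least-probable nodes; the expected code length is the sum of the merged weights.
merge 1/28 + 1/28 → 1/14
merge 5/112 + 1/14 → 13/112
merge 13/112 + 29/224 → 55/224
merge 5/32 + 9/56 → 71/224
merge 19/112 + 55/224 → 93/224
merge 15/56 + 71/224 → 131/224
merge 93/224 + 131/224 → 1
L = 1/14 + 13/112 + 55/224 + 71/224 + 93/224 + 131/224 + 1 = 11/4 = 2.75 bits/symbol.

2.75 bits/symbol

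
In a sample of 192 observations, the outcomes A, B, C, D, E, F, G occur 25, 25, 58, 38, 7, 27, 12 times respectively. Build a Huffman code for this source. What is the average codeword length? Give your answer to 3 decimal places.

2.599 bits/symbol

Probabilities are the counts divided by 192.
Repeatedly combine the two least-probable nodes; the expected code length is the sum of the merged weights.
merge 7/192 + 1/16 → 19/192
merge 19/192 + 25/192 → 11/48
merge 25/192 + 9/64 → 13/48
merge 19/96 + 11/48 → 41/96
merge 13/48 + 29/96 → 55/96
merge 41/96 + 55/96 → 1
L = 19/192 + 11/48 + 13/48 + 41/96 + 55/96 + 1 = 499/192 ≈ 2.599 bits/symbol.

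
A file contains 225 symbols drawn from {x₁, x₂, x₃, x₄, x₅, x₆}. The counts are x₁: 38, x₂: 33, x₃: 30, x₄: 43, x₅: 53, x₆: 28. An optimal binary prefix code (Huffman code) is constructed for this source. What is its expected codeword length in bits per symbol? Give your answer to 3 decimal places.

Probabilities are the counts divided by 225.
Repeatedly combine the two least-probable nodes; the expected code length is the sum of the merged weights.
merge 28/225 + 2/15 → 58/225
merge 11/75 + 38/225 → 71/225
merge 43/225 + 53/225 → 32/75
merge 58/225 + 71/225 → 43/75
merge 32/75 + 43/75 → 1
L = 58/225 + 71/225 + 32/75 + 43/75 + 1 = 193/75 ≈ 2.573 bits/symbol.

2.573 bits/symbol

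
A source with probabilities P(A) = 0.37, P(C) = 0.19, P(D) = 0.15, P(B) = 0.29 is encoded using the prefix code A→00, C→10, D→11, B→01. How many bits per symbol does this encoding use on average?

2 bits/symbol

L̄ = Σ pᵢ·ℓᵢ = 0.37·2 + 0.19·2 + 0.15·2 + 0.29·2 = 2 bits/symbol.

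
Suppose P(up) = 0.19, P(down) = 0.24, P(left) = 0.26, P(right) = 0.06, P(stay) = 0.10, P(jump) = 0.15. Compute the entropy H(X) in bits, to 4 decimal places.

H = −Σ pᵢ log₂ pᵢ.
−0.19·log₂(0.19) = 0.4552
−0.24·log₂(0.24) = 0.4941
−0.26·log₂(0.26) = 0.5053
−0.06·log₂(0.06) = 0.2435
−0.10·log₂(0.10) = 0.3322
−0.15·log₂(0.15) = 0.4105
Sum ≈ 2.4409 → 2.4409 bits.

2.4409 bits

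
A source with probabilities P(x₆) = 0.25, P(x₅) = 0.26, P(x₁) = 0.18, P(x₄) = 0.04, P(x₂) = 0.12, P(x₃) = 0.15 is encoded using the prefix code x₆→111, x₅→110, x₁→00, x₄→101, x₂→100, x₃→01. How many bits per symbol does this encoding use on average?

2.67 bits/symbol

L̄ = Σ pᵢ·ℓᵢ = 0.25·3 + 0.26·3 + 0.18·2 + 0.04·3 + 0.12·3 + 0.15·2 = 2.67 bits/symbol.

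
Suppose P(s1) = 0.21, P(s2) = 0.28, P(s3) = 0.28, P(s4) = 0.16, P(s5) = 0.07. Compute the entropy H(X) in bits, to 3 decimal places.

H = −Σ pᵢ log₂ pᵢ.
−0.21·log₂(0.21) = 0.4728
−0.28·log₂(0.28) = 0.5142
−0.28·log₂(0.28) = 0.5142
−0.16·log₂(0.16) = 0.4230
−0.07·log₂(0.07) = 0.2686
Sum ≈ 2.1928 → 2.193 bits.

2.193 bits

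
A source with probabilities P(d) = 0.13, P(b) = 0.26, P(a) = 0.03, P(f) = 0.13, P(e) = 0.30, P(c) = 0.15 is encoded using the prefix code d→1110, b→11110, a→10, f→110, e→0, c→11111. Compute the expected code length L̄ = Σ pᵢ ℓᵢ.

3.32 bits/symbol

L̄ = Σ pᵢ·ℓᵢ = 0.13·4 + 0.26·5 + 0.03·2 + 0.13·3 + 0.30·1 + 0.15·5 = 3.32 bits/symbol.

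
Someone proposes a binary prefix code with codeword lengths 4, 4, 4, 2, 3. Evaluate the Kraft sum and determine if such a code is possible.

With common denominator 2^4 = 16: Σ 2^(−ℓᵢ) = 1/16 + 1/16 + 1/16 + 4/16 + 2/16 = 9/16 = 0.5625.
Kraft's inequality requires Σ ≤ 1; here Σ = 0.5625 ≤ 1, so such a prefix code exists.

0.5625; yes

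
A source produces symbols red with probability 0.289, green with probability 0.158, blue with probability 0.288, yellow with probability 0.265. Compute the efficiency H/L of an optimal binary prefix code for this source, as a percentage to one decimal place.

98.2%

Entropy H = −Σ p log₂ p ≈ 1.9631 bits.
Huffman merges: 79/500+53/200→423/1000; 36/125+289/1000→577/1000; 423/1000+577/1000→1. L = 2 ≈ 2.0000.
Efficiency = H/L = 1.9631/2.0000 = 98.2%.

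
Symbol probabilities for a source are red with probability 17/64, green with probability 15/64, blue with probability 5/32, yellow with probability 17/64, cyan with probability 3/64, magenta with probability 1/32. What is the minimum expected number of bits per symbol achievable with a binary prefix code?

2.3125 bits/symbol

Repeatedly combine the two least-probable nodes; the expected code length is the sum of the merged weights.
merge 1/32 + 3/64 → 5/64
merge 5/64 + 5/32 → 15/64
merge 15/64 + 15/64 → 15/32
merge 17/64 + 17/64 → 17/32
merge 15/32 + 17/32 → 1
L = 5/64 + 15/64 + 15/32 + 17/32 + 1 = 37/16 = 2.3125 bits/symbol.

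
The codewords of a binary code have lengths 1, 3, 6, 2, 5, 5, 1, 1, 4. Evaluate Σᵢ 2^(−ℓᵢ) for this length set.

With common denominator 2^6 = 64: Σ 2^(−ℓᵢ) = 32/64 + 8/64 + 1/64 + 16/64 + 2/64 + 2/64 + 32/64 + 32/64 + 4/64 = 129/64 = 2.015625.

2.015625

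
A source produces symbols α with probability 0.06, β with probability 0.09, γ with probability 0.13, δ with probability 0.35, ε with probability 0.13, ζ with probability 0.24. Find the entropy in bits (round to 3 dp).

H = −Σ pᵢ log₂ pᵢ.
−0.06·log₂(0.06) = 0.2435
−0.09·log₂(0.09) = 0.3127
−0.13·log₂(0.13) = 0.3826
−0.35·log₂(0.35) = 0.5301
−0.13·log₂(0.13) = 0.3826
−0.24·log₂(0.24) = 0.4941
Sum ≈ 2.3457 → 2.346 bits.

2.346 bits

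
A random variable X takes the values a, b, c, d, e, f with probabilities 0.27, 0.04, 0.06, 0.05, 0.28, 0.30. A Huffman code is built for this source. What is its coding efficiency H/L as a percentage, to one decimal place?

Entropy H = −Σ p log₂ p ≈ 2.1907 bits.
Huffman merges: 1/25+1/20→9/100; 3/50+9/100→3/20; 3/20+27/100→21/50; 7/25+3/10→29/50; 21/50+29/50→1. L = 56/25 ≈ 2.2400.
Efficiency = H/L = 2.1907/2.2400 = 97.8%.

97.8%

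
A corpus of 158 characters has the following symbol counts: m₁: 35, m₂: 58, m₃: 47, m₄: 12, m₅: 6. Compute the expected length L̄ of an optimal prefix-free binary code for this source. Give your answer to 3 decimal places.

Probabilities are the counts divided by 158.
Repeatedly combine the two least-probable nodes; the expected code length is the sum of the merged weights.
merge 3/79 + 6/79 → 9/79
merge 9/79 + 35/158 → 53/158
merge 47/158 + 53/158 → 50/79
merge 29/79 + 50/79 → 1
L = 9/79 + 53/158 + 50/79 + 1 = 329/158 ≈ 2.082 bits/symbol.

2.082 bits/symbol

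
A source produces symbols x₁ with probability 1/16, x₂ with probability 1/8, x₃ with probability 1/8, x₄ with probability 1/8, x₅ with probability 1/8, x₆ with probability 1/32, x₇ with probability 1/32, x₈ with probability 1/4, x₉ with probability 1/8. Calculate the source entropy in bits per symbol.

2.9375 bits

Each probability is a power of 1/2, so log₂(1/p) is an integer.
H = Σ p·log₂(1/p) = 1/16·4 + 1/8·3 + 1/8·3 + 1/8·3 + 1/8·3 + 1/32·5 + 1/32·5 + 1/4·2 + 1/8·3 = 2.9375 bits.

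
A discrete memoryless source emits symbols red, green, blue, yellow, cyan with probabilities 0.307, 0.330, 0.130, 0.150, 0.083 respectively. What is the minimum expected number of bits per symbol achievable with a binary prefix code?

2.213 bits/symbol

Repeatedly combine the two least-probable nodes; the expected code length is the sum of the merged weights.
merge 83/1000 + 13/100 → 213/1000
merge 3/20 + 213/1000 → 363/1000
merge 307/1000 + 33/100 → 637/1000
merge 363/1000 + 637/1000 → 1
L = 213/1000 + 363/1000 + 637/1000 + 1 = 2213/1000 = 2.213 bits/symbol.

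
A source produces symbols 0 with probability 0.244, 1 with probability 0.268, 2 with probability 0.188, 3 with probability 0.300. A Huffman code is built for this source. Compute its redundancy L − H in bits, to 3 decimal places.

Entropy H = −Σ p log₂ p ≈ 1.9801 bits.
Huffman merges: 47/250+61/250→54/125; 67/250+3/10→71/125; 54/125+71/125→1. L = 2 ≈ 2.0000.
L − H = 2.0000 − 1.9801 = 0.020 bits.

0.020 bits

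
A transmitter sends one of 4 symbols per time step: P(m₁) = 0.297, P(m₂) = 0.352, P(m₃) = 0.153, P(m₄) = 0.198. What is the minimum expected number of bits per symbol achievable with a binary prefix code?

Repeatedly combine the two least-probable nodes; the expected code length is the sum of the merged weights.
merge 153/1000 + 99/500 → 351/1000
merge 297/1000 + 351/1000 → 81/125
merge 44/125 + 81/125 → 1
L = 351/1000 + 81/125 + 1 = 1999/1000 = 1.999 bits/symbol.

1.999 bits/symbol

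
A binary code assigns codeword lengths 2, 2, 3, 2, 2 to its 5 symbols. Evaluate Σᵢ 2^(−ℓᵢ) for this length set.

1.125

With common denominator 2^3 = 8: Σ 2^(−ℓᵢ) = 2/8 + 2/8 + 1/8 + 2/8 + 2/8 = 9/8 = 1.125.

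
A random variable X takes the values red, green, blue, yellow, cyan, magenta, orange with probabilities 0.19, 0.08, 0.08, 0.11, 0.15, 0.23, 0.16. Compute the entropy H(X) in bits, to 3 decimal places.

H = −Σ pᵢ log₂ pᵢ.
−0.19·log₂(0.19) = 0.4552
−0.08·log₂(0.08) = 0.2915
−0.08·log₂(0.08) = 0.2915
−0.11·log₂(0.11) = 0.3503
−0.15·log₂(0.15) = 0.4105
−0.23·log₂(0.23) = 0.4877
−0.16·log₂(0.16) = 0.4230
Sum ≈ 2.7098 → 2.710 bits.

2.710 bits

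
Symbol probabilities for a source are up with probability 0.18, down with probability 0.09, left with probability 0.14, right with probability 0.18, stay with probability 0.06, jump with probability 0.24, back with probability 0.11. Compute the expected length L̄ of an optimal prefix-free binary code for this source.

Repeatedly combine the two least-probable nodes; the expected code length is the sum of the merged weights.
merge 3/50 + 9/100 → 3/20
merge 11/100 + 7/50 → 1/4
merge 3/20 + 9/50 → 33/100
merge 9/50 + 6/25 → 21/50
merge 1/4 + 33/100 → 29/50
merge 21/50 + 29/50 → 1
L = 3/20 + 1/4 + 33/100 + 21/50 + 29/50 + 1 = 273/100 = 2.73 bits/symbol.

2.73 bits/symbol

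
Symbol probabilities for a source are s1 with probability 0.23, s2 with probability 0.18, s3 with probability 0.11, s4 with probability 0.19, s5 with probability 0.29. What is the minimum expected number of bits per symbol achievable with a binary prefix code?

2.29 bits/symbol

Repeatedly combine the two least-probable nodes; the expected code length is the sum of the merged weights.
merge 11/100 + 9/50 → 29/100
merge 19/100 + 23/100 → 21/50
merge 29/100 + 29/100 → 29/50
merge 21/50 + 29/50 → 1
L = 29/100 + 21/50 + 29/50 + 1 = 229/100 = 2.29 bits/symbol.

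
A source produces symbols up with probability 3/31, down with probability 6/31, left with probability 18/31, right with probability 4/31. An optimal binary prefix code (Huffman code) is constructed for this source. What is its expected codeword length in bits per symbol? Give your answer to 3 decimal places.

1.645 bits/symbol

Repeatedly combine the two least-probable nodes; the expected code length is the sum of the merged weights.
merge 3/31 + 4/31 → 7/31
merge 6/31 + 7/31 → 13/31
merge 13/31 + 18/31 → 1
L = 7/31 + 13/31 + 1 = 51/31 ≈ 1.645 bits/symbol.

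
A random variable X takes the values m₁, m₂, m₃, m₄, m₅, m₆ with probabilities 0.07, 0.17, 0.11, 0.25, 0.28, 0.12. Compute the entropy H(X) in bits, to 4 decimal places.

2.4347 bits

H = −Σ pᵢ log₂ pᵢ.
−0.07·log₂(0.07) = 0.2686
−0.17·log₂(0.17) = 0.4346
−0.11·log₂(0.11) = 0.3503
−0.25·log₂(0.25) = 0.5000
−0.28·log₂(0.28) = 0.5142
−0.12·log₂(0.12) = 0.3671
Sum ≈ 2.4347 → 2.4347 bits.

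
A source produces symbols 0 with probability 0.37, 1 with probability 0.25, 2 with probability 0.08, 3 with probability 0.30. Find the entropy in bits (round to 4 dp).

H = −Σ pᵢ log₂ pᵢ.
−0.37·log₂(0.37) = 0.5307
−0.25·log₂(0.25) = 0.5000
−0.08·log₂(0.08) = 0.2915
−0.30·log₂(0.30) = 0.5211
Sum ≈ 1.8433 → 1.8433 bits.

1.8433 bits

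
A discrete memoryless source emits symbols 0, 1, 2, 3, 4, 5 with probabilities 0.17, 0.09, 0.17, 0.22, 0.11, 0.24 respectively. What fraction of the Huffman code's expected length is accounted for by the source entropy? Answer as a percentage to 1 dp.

Entropy H = −Σ p log₂ p ≈ 2.5068 bits.
Huffman merges: 9/100+11/100→1/5; 17/100+17/100→17/50; 1/5+11/50→21/50; 6/25+17/50→29/50; 21/50+29/50→1. L = 127/50 ≈ 2.5400.
Efficiency = H/L = 2.5068/2.5400 = 98.7%.

98.7%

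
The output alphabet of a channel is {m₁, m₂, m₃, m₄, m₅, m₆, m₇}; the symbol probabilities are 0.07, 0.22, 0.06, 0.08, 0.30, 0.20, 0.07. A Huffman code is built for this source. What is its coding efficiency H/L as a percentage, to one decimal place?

Entropy H = −Σ p log₂ p ≈ 2.5382 bits.
Huffman merges: 3/50+7/100→13/100; 7/100+2/25→3/20; 13/100+3/20→7/25; 1/5+11/50→21/50; 7/25+3/10→29/50; 21/50+29/50→1. L = 64/25 ≈ 2.5600.
Efficiency = H/L = 2.5382/2.5600 = 99.1%.

99.1%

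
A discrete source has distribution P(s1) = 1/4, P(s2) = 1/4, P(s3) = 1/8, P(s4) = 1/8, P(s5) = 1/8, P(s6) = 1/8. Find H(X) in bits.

Each probability is a power of 1/2, so log₂(1/p) is an integer.
H = Σ p·log₂(1/p) = 1/4·2 + 1/4·2 + 1/8·3 + 1/8·3 + 1/8·3 + 1/8·3 = 2.5 bits.

2.5 bits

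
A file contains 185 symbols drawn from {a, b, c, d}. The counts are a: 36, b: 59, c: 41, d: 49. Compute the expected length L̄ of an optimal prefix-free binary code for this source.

2 bits/symbol

Probabilities are the counts divided by 185.
Repeatedly combine the two least-probable nodes; the expected code length is the sum of the merged weights.
merge 36/185 + 41/185 → 77/185
merge 49/185 + 59/185 → 108/185
merge 77/185 + 108/185 → 1
L = 77/185 + 108/185 + 1 = 2 bits/symbol.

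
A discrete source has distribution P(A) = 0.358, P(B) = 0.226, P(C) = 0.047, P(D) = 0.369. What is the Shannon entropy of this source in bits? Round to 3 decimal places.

H = −Σ pᵢ log₂ pᵢ.
−0.358·log₂(0.358) = 0.5305
−0.226·log₂(0.226) = 0.4849
−0.047·log₂(0.047) = 0.2073
−0.369·log₂(0.369) = 0.5307
Sum ≈ 1.7535 → 1.754 bits.

1.754 bits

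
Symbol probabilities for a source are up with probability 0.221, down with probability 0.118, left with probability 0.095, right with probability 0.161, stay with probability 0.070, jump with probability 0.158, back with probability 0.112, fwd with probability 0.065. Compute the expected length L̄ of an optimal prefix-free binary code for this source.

Repeatedly combine the two least-probable nodes; the expected code length is the sum of the merged weights.
merge 13/200 + 7/100 → 27/200
merge 19/200 + 14/125 → 207/1000
merge 59/500 + 27/200 → 253/1000
merge 79/500 + 161/1000 → 319/1000
merge 207/1000 + 221/1000 → 107/250
merge 253/1000 + 319/1000 → 143/250
merge 107/250 + 143/250 → 1
L = 27/200 + 207/1000 + 253/1000 + 319/1000 + 107/250 + 143/250 + 1 = 1457/500 = 2.914 bits/symbol.

2.914 bits/symbol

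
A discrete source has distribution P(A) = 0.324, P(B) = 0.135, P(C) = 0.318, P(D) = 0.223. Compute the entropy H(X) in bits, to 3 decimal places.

H = −Σ pᵢ log₂ pᵢ.
−0.324·log₂(0.324) = 0.5268
−0.135·log₂(0.135) = 0.3900
−0.318·log₂(0.318) = 0.5256
−0.223·log₂(0.223) = 0.4828
Sum ≈ 1.9252 → 1.925 bits.

1.925 bits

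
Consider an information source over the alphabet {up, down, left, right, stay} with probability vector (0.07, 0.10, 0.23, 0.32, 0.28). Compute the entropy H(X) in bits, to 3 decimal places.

H = −Σ pᵢ log₂ pᵢ.
−0.07·log₂(0.07) = 0.2686
−0.10·log₂(0.10) = 0.3322
−0.23·log₂(0.23) = 0.4877
−0.32·log₂(0.32) = 0.5260
−0.28·log₂(0.28) = 0.5142
Sum ≈ 2.1287 → 2.129 bits.

2.129 bits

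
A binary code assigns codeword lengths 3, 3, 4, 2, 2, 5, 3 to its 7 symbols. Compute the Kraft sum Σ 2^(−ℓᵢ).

With common denominator 2^5 = 32: Σ 2^(−ℓᵢ) = 4/32 + 4/32 + 2/32 + 8/32 + 8/32 + 1/32 + 4/32 = 31/32 = 0.96875.

0.96875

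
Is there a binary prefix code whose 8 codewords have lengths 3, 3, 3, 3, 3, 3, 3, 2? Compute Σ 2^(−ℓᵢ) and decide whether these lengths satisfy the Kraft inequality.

1.125; no

With common denominator 2^3 = 8: Σ 2^(−ℓᵢ) = 1/8 + 1/8 + 1/8 + 1/8 + 1/8 + 1/8 + 1/8 + 2/8 = 9/8 = 1.125.
Kraft's inequality requires Σ ≤ 1; here Σ = 1.125 > 1, so no such prefix code exists.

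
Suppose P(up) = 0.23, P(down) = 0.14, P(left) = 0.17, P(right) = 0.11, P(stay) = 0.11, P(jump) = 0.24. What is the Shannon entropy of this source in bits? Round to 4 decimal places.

H = −Σ pᵢ log₂ pᵢ.
−0.23·log₂(0.23) = 0.4877
−0.14·log₂(0.14) = 0.3971
−0.17·log₂(0.17) = 0.4346
−0.11·log₂(0.11) = 0.3503
−0.11·log₂(0.11) = 0.3503
−0.24·log₂(0.24) = 0.4941
Sum ≈ 2.5141 → 2.5141 bits.

2.5141 bits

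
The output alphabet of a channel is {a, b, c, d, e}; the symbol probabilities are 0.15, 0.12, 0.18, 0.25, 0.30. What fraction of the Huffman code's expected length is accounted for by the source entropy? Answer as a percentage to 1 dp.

Entropy H = −Σ p log₂ p ≈ 2.2440 bits.
Huffman merges: 3/25+3/20→27/100; 9/50+1/4→43/100; 27/100+3/10→57/100; 43/100+57/100→1. L = 227/100 ≈ 2.2700.
Efficiency = H/L = 2.2440/2.2700 = 98.9%.

98.9%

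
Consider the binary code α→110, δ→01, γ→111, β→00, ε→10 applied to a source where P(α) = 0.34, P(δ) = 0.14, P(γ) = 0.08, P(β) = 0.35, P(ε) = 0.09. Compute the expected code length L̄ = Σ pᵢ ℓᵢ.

2.42 bits/symbol

L̄ = Σ pᵢ·ℓᵢ = 0.34·3 + 0.14·2 + 0.08·3 + 0.35·2 + 0.09·2 = 2.42 bits/symbol.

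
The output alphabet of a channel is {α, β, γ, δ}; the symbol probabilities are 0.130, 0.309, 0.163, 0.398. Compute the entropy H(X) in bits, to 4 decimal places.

H = −Σ pᵢ log₂ pᵢ.
−0.130·log₂(0.130) = 0.3826
−0.309·log₂(0.309) = 0.5235
−0.163·log₂(0.163) = 0.4266
−0.398·log₂(0.398) = 0.5290
Sum ≈ 1.8618 → 1.8618 bits.

1.8618 bits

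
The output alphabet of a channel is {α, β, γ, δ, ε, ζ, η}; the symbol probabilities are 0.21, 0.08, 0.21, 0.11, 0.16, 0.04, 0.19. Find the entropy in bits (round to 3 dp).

H = −Σ pᵢ log₂ pᵢ.
−0.21·log₂(0.21) = 0.4728
−0.08·log₂(0.08) = 0.2915
−0.21·log₂(0.21) = 0.4728
−0.11·log₂(0.11) = 0.3503
−0.16·log₂(0.16) = 0.4230
−0.04·log₂(0.04) = 0.1858
−0.19·log₂(0.19) = 0.4552
Sum ≈ 2.6514 → 2.651 bits.

2.651 bits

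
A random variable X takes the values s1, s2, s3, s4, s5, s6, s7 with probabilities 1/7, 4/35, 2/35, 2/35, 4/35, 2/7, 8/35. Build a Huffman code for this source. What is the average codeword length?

2.6 bits/symbol

Repeatedly combine the two least-probable nodes; the expected code length is the sum of the merged weights.
merge 2/35 + 2/35 → 4/35
merge 4/35 + 4/35 → 8/35
merge 4/35 + 1/7 → 9/35
merge 8/35 + 8/35 → 16/35
merge 9/35 + 2/7 → 19/35
merge 16/35 + 19/35 → 1
L = 4/35 + 8/35 + 9/35 + 16/35 + 19/35 + 1 = 13/5 = 2.6 bits/symbol.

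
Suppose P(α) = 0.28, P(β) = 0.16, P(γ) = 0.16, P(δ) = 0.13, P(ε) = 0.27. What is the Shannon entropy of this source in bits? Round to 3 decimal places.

H = −Σ pᵢ log₂ pᵢ.
−0.28·log₂(0.28) = 0.5142
−0.16·log₂(0.16) = 0.4230
−0.16·log₂(0.16) = 0.4230
−0.13·log₂(0.13) = 0.3826
−0.27·log₂(0.27) = 0.5100
Sum ≈ 2.2529 → 2.253 bits.

2.253 bits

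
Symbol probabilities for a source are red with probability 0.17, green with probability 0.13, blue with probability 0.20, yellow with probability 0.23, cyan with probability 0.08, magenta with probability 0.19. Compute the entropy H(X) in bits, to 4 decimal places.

2.5160 bits

H = −Σ pᵢ log₂ pᵢ.
−0.17·log₂(0.17) = 0.4346
−0.13·log₂(0.13) = 0.3826
−0.20·log₂(0.20) = 0.4644
−0.23·log₂(0.23) = 0.4877
−0.08·log₂(0.08) = 0.2915
−0.19·log₂(0.19) = 0.4552
Sum ≈ 2.5160 → 2.5160 bits.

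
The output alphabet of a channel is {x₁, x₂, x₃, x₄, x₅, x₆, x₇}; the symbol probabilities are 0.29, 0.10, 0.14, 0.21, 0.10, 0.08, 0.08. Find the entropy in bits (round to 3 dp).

H = −Σ pᵢ log₂ pᵢ.
−0.29·log₂(0.29) = 0.5179
−0.10·log₂(0.10) = 0.3322
−0.14·log₂(0.14) = 0.3971
−0.21·log₂(0.21) = 0.4728
−0.10·log₂(0.10) = 0.3322
−0.08·log₂(0.08) = 0.2915
−0.08·log₂(0.08) = 0.2915
Sum ≈ 2.6352 → 2.635 bits.

2.635 bits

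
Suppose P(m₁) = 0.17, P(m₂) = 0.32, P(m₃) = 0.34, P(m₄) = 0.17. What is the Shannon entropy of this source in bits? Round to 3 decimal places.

H = −Σ pᵢ log₂ pᵢ.
−0.17·log₂(0.17) = 0.4346
−0.32·log₂(0.32) = 0.5260
−0.34·log₂(0.34) = 0.5292
−0.17·log₂(0.17) = 0.4346
Sum ≈ 1.9244 → 1.924 bits.

1.924 bits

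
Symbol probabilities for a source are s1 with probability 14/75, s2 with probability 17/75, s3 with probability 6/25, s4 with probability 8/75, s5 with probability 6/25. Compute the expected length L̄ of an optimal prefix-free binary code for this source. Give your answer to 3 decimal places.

Repeatedly combine the two least-probable nodes; the expected code length is the sum of the merged weights.
merge 8/75 + 14/75 → 22/75
merge 17/75 + 6/25 → 7/15
merge 6/25 + 22/75 → 8/15
merge 7/15 + 8/15 → 1
L = 22/75 + 7/15 + 8/15 + 1 = 172/75 ≈ 2.293 bits/symbol.

2.293 bits/symbol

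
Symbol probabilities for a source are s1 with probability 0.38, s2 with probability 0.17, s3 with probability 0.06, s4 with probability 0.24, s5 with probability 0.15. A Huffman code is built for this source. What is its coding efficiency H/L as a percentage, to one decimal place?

95.6%

Entropy H = −Σ p log₂ p ≈ 2.1133 bits.
Huffman merges: 3/50+3/20→21/100; 17/100+21/100→19/50; 6/25+19/50→31/50; 19/50+31/50→1. L = 221/100 ≈ 2.2100.
Efficiency = H/L = 2.1133/2.2100 = 95.6%.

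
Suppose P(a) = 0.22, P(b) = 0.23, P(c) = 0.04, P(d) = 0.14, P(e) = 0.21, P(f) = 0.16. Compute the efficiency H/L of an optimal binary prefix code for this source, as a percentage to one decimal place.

97.1%

Entropy H = −Σ p log₂ p ≈ 2.4469 bits.
Huffman merges: 1/25+7/50→9/50; 4/25+9/50→17/50; 21/100+11/50→43/100; 23/100+17/50→57/100; 43/100+57/100→1. L = 63/25 ≈ 2.5200.
Efficiency = H/L = 2.4469/2.5200 = 97.1%.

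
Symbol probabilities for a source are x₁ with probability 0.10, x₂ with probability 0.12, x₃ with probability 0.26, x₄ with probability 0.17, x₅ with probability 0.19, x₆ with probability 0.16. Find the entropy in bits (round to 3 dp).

H = −Σ pᵢ log₂ pᵢ.
−0.10·log₂(0.10) = 0.3322
−0.12·log₂(0.12) = 0.3671
−0.26·log₂(0.26) = 0.5053
−0.17·log₂(0.17) = 0.4346
−0.19·log₂(0.19) = 0.4552
−0.16·log₂(0.16) = 0.4230
Sum ≈ 2.5174 → 2.517 bits.

2.517 bits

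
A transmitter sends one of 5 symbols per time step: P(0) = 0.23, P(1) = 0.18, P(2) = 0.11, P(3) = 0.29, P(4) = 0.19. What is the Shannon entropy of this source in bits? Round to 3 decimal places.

2.256 bits

H = −Σ pᵢ log₂ pᵢ.
−0.23·log₂(0.23) = 0.4877
−0.18·log₂(0.18) = 0.4453
−0.11·log₂(0.11) = 0.3503
−0.29·log₂(0.29) = 0.5179
−0.19·log₂(0.19) = 0.4552
Sum ≈ 2.2564 → 2.256 bits.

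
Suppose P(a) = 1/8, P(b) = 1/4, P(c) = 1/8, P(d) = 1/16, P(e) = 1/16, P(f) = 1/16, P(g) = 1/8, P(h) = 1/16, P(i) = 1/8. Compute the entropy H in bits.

Each probability is a power of 1/2, so log₂(1/p) is an integer.
H = Σ p·log₂(1/p) = 1/8·3 + 1/4·2 + 1/8·3 + 1/16·4 + 1/16·4 + 1/16·4 + 1/8·3 + 1/16·4 + 1/8·3 = 3 bits.

3 bits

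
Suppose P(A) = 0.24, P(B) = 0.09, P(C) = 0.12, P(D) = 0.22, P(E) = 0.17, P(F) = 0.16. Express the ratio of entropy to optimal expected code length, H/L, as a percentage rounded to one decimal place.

Entropy H = −Σ p log₂ p ≈ 2.5120 bits.
Huffman merges: 9/100+3/25→21/100; 4/25+17/100→33/100; 21/100+11/50→43/100; 6/25+33/100→57/100; 43/100+57/100→1. L = 127/50 ≈ 2.5400.
Efficiency = H/L = 2.5120/2.5400 = 98.9%.

98.9%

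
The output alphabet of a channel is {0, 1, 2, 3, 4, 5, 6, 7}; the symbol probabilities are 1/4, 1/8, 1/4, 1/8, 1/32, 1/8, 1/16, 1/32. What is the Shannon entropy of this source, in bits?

Each probability is a power of 1/2, so log₂(1/p) is an integer.
H = Σ p·log₂(1/p) = 1/4·2 + 1/8·3 + 1/4·2 + 1/8·3 + 1/32·5 + 1/8·3 + 1/16·4 + 1/32·5 = 2.6875 bits.

2.6875 bits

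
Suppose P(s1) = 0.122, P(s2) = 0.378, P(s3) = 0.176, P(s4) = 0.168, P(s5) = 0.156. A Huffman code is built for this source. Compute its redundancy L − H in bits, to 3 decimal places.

Entropy H = −Σ p log₂ p ≈ 2.1924 bits.
Huffman merges: 61/500+39/250→139/500; 21/125+22/125→43/125; 139/500+43/125→311/500; 189/500+311/500→1. L = 561/250 ≈ 2.2440.
L − H = 2.2440 − 2.1924 = 0.052 bits.

0.052 bits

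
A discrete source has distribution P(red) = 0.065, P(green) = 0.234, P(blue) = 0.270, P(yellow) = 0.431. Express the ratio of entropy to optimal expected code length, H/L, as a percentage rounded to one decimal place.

Entropy H = −Σ p log₂ p ≈ 1.7800 bits.
Huffman merges: 13/200+117/500→299/1000; 27/100+299/1000→569/1000; 431/1000+569/1000→1. L = 467/250 ≈ 1.8680.
Efficiency = H/L = 1.7800/1.8680 = 95.3%.

95.3%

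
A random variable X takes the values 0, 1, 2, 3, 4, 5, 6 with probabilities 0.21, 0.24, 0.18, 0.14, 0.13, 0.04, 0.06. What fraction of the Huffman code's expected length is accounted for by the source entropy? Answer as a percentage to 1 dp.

98.9%

Entropy H = −Σ p log₂ p ≈ 2.6213 bits.
Huffman merges: 1/25+3/50→1/10; 1/10+13/100→23/100; 7/50+9/50→8/25; 21/100+23/100→11/25; 6/25+8/25→14/25; 11/25+14/25→1. L = 53/20 ≈ 2.6500.
Efficiency = H/L = 2.6213/2.6500 = 98.9%.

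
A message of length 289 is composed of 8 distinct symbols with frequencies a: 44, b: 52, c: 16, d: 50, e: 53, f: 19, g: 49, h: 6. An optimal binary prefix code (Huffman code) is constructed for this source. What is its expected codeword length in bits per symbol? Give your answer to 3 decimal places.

2.855 bits/symbol

Probabilities are the counts divided by 289.
Repeatedly combine the two least-probable nodes; the expected code length is the sum of the merged weights.
merge 6/289 + 16/289 → 22/289
merge 19/289 + 22/289 → 41/289
merge 41/289 + 44/289 → 5/17
merge 49/289 + 50/289 → 99/289
merge 52/289 + 53/289 → 105/289
merge 5/17 + 99/289 → 184/289
merge 105/289 + 184/289 → 1
L = 22/289 + 41/289 + 5/17 + 99/289 + 105/289 + 184/289 + 1 = 825/289 ≈ 2.855 bits/symbol.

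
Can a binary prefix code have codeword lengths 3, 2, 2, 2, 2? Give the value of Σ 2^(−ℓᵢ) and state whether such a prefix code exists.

With common denominator 2^3 = 8: Σ 2^(−ℓᵢ) = 1/8 + 2/8 + 2/8 + 2/8 + 2/8 = 9/8 = 1.125.
Kraft's inequality requires Σ ≤ 1; here Σ = 1.125 > 1, so no such prefix code exists.

1.125; no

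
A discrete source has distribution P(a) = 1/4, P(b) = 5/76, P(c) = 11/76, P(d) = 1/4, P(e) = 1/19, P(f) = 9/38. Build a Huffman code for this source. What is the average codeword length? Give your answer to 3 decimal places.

2.382 bits/symbol

Repeatedly combine the two least-probable nodes; the expected code length is the sum of the merged weights.
merge 1/19 + 5/76 → 9/76
merge 9/76 + 11/76 → 5/19
merge 9/38 + 1/4 → 37/76
merge 1/4 + 5/19 → 39/76
merge 37/76 + 39/76 → 1
L = 9/76 + 5/19 + 37/76 + 39/76 + 1 = 181/76 ≈ 2.382 bits/symbol.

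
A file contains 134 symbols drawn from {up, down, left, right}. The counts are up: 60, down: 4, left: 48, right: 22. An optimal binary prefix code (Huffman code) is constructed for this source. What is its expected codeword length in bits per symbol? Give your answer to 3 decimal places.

1.746 bits/symbol

Probabilities are the counts divided by 134.
Repeatedly combine the two least-probable nodes; the expected code length is the sum of the merged weights.
merge 2/67 + 11/67 → 13/67
merge 13/67 + 24/67 → 37/67
merge 30/67 + 37/67 → 1
L = 13/67 + 37/67 + 1 = 117/67 ≈ 1.746 bits/symbol.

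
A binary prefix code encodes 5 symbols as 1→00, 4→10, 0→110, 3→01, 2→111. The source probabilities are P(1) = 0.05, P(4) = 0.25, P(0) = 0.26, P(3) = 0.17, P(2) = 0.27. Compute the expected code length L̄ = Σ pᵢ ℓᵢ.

L̄ = Σ pᵢ·ℓᵢ = 0.05·2 + 0.25·2 + 0.26·3 + 0.17·2 + 0.27·3 = 2.53 bits/symbol.

2.53 bits/symbol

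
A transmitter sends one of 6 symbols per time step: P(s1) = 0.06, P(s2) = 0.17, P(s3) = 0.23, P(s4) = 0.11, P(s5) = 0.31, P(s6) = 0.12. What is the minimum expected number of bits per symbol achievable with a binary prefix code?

2.46 bits/symbol

Repeatedly combine the two least-probable nodes; the expected code length is the sum of the merged weights.
merge 3/50 + 11/100 → 17/100
merge 3/25 + 17/100 → 29/100
merge 17/100 + 23/100 → 2/5
merge 29/100 + 31/100 → 3/5
merge 2/5 + 3/5 → 1
L = 17/100 + 29/100 + 2/5 + 3/5 + 1 = 123/50 = 2.46 bits/symbol.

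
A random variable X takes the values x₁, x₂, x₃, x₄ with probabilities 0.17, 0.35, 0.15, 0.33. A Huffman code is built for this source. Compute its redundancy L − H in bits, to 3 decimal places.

Entropy H = −Σ p log₂ p ≈ 1.9031 bits.
Huffman merges: 3/20+17/100→8/25; 8/25+33/100→13/20; 7/20+13/20→1. L = 197/100 ≈ 1.9700.
L − H = 1.9700 − 1.9031 = 0.067 bits.

0.067 bits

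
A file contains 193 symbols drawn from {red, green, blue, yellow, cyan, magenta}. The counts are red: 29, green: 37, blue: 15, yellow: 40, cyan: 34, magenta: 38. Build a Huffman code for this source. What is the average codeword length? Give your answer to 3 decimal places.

Probabilities are the counts divided by 193.
Repeatedly combine the two least-probable nodes; the expected code length is the sum of the merged weights.
merge 15/193 + 29/193 → 44/193
merge 34/193 + 37/193 → 71/193
merge 38/193 + 40/193 → 78/193
merge 44/193 + 71/193 → 115/193
merge 78/193 + 115/193 → 1
L = 44/193 + 71/193 + 78/193 + 115/193 + 1 = 501/193 ≈ 2.596 bits/symbol.

2.596 bits/symbol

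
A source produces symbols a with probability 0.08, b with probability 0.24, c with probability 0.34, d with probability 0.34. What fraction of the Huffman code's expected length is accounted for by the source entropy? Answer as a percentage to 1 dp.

Entropy H = −Σ p log₂ p ≈ 1.8440 bits.
Huffman merges: 2/25+6/25→8/25; 8/25+17/50→33/50; 17/50+33/50→1. L = 99/50 ≈ 1.9800.
Efficiency = H/L = 1.8440/1.9800 = 93.1%.

93.1%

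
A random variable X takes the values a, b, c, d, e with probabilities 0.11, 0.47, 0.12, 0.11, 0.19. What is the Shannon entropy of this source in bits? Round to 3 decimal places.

2.035 bits

H = −Σ pᵢ log₂ pᵢ.
−0.11·log₂(0.11) = 0.3503
−0.47·log₂(0.47) = 0.5120
−0.12·log₂(0.12) = 0.3671
−0.11·log₂(0.11) = 0.3503
−0.19·log₂(0.19) = 0.4552
Sum ≈ 2.0348 → 2.035 bits.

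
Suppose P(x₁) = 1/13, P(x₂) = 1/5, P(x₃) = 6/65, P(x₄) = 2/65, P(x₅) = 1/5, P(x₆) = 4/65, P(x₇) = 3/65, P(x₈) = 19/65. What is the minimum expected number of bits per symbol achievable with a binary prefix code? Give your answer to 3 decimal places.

2.692 bits/symbol

Repeatedly combine the two least-probable nodes; the expected code length is the sum of the merged weights.
merge 2/65 + 3/65 → 1/13
merge 4/65 + 1/13 → 9/65
merge 1/13 + 6/65 → 11/65
merge 9/65 + 11/65 → 4/13
merge 1/5 + 1/5 → 2/5
merge 19/65 + 4/13 → 3/5
merge 2/5 + 3/5 → 1
L = 1/13 + 9/65 + 11/65 + 4/13 + 2/5 + 3/5 + 1 = 35/13 ≈ 2.692 bits/symbol.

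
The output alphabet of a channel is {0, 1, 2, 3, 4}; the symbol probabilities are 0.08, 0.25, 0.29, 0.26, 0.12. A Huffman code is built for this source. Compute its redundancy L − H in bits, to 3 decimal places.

0.018 bits

Entropy H = −Σ p log₂ p ≈ 2.1818 bits.
Huffman merges: 2/25+3/25→1/5; 1/5+1/4→9/20; 13/50+29/100→11/20; 9/20+11/20→1. L = 11/5 ≈ 2.2000.
L − H = 2.2000 − 2.1818 = 0.018 bits.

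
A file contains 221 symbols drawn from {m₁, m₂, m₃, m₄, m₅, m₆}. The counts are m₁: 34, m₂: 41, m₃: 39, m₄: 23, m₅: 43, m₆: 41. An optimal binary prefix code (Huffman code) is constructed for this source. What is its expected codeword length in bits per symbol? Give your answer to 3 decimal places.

2.620 bits/symbol

Probabilities are the counts divided by 221.
Repeatedly combine the two least-probable nodes; the expected code length is the sum of the merged weights.
merge 23/221 + 2/13 → 57/221
merge 3/17 + 41/221 → 80/221
merge 41/221 + 43/221 → 84/221
merge 57/221 + 80/221 → 137/221
merge 84/221 + 137/221 → 1
L = 57/221 + 80/221 + 84/221 + 137/221 + 1 = 579/221 ≈ 2.620 bits/symbol.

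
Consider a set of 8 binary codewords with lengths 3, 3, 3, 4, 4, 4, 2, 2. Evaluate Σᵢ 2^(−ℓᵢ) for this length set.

1.0625

With common denominator 2^4 = 16: Σ 2^(−ℓᵢ) = 2/16 + 2/16 + 2/16 + 1/16 + 1/16 + 1/16 + 4/16 + 4/16 = 17/16 = 1.0625.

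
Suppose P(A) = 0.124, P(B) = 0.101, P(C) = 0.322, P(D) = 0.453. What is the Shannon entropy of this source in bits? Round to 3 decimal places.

1.751 bits

H = −Σ pᵢ log₂ pᵢ.
−0.124·log₂(0.124) = 0.3734
−0.101·log₂(0.101) = 0.3341
−0.322·log₂(0.322) = 0.5264
−0.453·log₂(0.453) = 0.5175
Sum ≈ 1.7514 → 1.751 bits.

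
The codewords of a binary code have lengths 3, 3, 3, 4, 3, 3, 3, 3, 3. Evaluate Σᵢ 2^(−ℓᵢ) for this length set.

With common denominator 2^4 = 16: Σ 2^(−ℓᵢ) = 2/16 + 2/16 + 2/16 + 1/16 + 2/16 + 2/16 + 2/16 + 2/16 + 2/16 = 17/16 = 1.0625.

1.0625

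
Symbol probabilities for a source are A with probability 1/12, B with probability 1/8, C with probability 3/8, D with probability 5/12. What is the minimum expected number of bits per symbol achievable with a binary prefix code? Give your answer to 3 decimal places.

Repeatedly combine the two least-probable nodes; the expected code length is the sum of the merged weights.
merge 1/12 + 1/8 → 5/24
merge 5/24 + 3/8 → 7/12
merge 5/12 + 7/12 → 1
L = 5/24 + 7/12 + 1 = 43/24 ≈ 1.792 bits/symbol.

1.792 bits/symbol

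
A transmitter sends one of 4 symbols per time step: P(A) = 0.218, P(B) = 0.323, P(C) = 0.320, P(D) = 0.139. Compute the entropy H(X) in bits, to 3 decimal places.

H = −Σ pᵢ log₂ pᵢ.
−0.218·log₂(0.218) = 0.4791
−0.323·log₂(0.323) = 0.5266
−0.320·log₂(0.320) = 0.5260
−0.139·log₂(0.139) = 0.3957
Sum ≈ 1.9274 → 1.927 bits.

1.927 bits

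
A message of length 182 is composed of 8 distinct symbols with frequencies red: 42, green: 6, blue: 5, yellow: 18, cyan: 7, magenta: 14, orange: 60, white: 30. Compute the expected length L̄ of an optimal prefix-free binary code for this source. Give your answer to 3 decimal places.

Probabilities are the counts divided by 182.
Repeatedly combine the two least-probable nodes; the expected code length is the sum of the merged weights.
merge 5/182 + 3/91 → 11/182
merge 1/26 + 11/182 → 9/91
merge 1/13 + 9/91 → 16/91
merge 9/91 + 15/91 → 24/91
merge 16/91 + 3/13 → 37/91
merge 24/91 + 30/91 → 54/91
merge 37/91 + 54/91 → 1
L = 11/182 + 9/91 + 16/91 + 24/91 + 37/91 + 54/91 + 1 = 473/182 ≈ 2.599 bits/symbol.

2.599 bits/symbol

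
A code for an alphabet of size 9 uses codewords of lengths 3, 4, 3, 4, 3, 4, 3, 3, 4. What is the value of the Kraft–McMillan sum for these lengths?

0.875

With common denominator 2^4 = 16: Σ 2^(−ℓᵢ) = 2/16 + 1/16 + 2/16 + 1/16 + 2/16 + 1/16 + 2/16 + 2/16 + 1/16 = 14/16 = 0.875.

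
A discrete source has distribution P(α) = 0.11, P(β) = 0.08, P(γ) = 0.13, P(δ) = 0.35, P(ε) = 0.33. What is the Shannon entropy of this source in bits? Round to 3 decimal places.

H = −Σ pᵢ log₂ pᵢ.
−0.11·log₂(0.11) = 0.3503
−0.08·log₂(0.08) = 0.2915
−0.13·log₂(0.13) = 0.3826
−0.35·log₂(0.35) = 0.5301
−0.33·log₂(0.33) = 0.5278
Sum ≈ 2.0824 → 2.082 bits.

2.082 bits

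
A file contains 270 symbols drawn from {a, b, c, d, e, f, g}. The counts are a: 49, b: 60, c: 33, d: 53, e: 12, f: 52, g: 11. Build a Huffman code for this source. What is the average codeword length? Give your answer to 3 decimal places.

2.667 bits/symbol

Probabilities are the counts divided by 270.
Repeatedly combine the two least-probable nodes; the expected code length is the sum of the merged weights.
merge 11/270 + 2/45 → 23/270
merge 23/270 + 11/90 → 28/135
merge 49/270 + 26/135 → 101/270
merge 53/270 + 28/135 → 109/270
merge 2/9 + 101/270 → 161/270
merge 109/270 + 161/270 → 1
L = 23/270 + 28/135 + 101/270 + 109/270 + 161/270 + 1 = 8/3 ≈ 2.667 bits/symbol.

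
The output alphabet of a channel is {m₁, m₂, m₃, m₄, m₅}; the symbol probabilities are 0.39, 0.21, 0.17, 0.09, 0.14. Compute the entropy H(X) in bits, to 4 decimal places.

2.1470 bits

H = −Σ pᵢ log₂ pᵢ.
−0.39·log₂(0.39) = 0.5298
−0.21·log₂(0.21) = 0.4728
−0.17·log₂(0.17) = 0.4346
−0.09·log₂(0.09) = 0.3127
−0.14·log₂(0.14) = 0.3971
Sum ≈ 2.1470 → 2.1470 bits.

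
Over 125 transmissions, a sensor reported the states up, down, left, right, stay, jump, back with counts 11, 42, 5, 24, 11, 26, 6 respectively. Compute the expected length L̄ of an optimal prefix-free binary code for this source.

Probabilities are the counts divided by 125.
Repeatedly combine the two least-probable nodes; the expected code length is the sum of the merged weights.
merge 1/25 + 6/125 → 11/125
merge 11/125 + 11/125 → 22/125
merge 11/125 + 22/125 → 33/125
merge 24/125 + 26/125 → 2/5
merge 33/125 + 42/125 → 3/5
merge 2/5 + 3/5 → 1
L = 11/125 + 22/125 + 33/125 + 2/5 + 3/5 + 1 = 316/125 = 2.528 bits/symbol.

2.528 bits/symbol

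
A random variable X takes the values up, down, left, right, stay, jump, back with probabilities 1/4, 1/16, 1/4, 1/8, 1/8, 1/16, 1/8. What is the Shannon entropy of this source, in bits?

Each probability is a power of 1/2, so log₂(1/p) is an integer.
H = Σ p·log₂(1/p) = 1/4·2 + 1/16·4 + 1/4·2 + 1/8·3 + 1/8·3 + 1/16·4 + 1/8·3 = 2.625 bits.

2.625 bits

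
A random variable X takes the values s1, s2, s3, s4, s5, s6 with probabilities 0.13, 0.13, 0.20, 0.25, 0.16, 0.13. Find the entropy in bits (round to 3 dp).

H = −Σ pᵢ log₂ pᵢ.
−0.13·log₂(0.13) = 0.3826
−0.13·log₂(0.13) = 0.3826
−0.20·log₂(0.20) = 0.4644
−0.25·log₂(0.25) = 0.5000
−0.16·log₂(0.16) = 0.4230
−0.13·log₂(0.13) = 0.3826
Sum ≈ 2.5353 → 2.535 bits.

2.535 bits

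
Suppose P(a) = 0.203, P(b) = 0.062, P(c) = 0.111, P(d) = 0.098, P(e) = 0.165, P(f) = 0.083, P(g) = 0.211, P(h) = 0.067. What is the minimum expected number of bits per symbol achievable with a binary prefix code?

Repeatedly combine the two least-probable nodes; the expected code length is the sum of the merged weights.
merge 31/500 + 67/1000 → 129/1000
merge 83/1000 + 49/500 → 181/1000
merge 111/1000 + 129/1000 → 6/25
merge 33/200 + 181/1000 → 173/500
merge 203/1000 + 211/1000 → 207/500
merge 6/25 + 173/500 → 293/500
merge 207/500 + 293/500 → 1
L = 129/1000 + 181/1000 + 6/25 + 173/500 + 207/500 + 293/500 + 1 = 362/125 = 2.896 bits/symbol.

2.896 bits/symbol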